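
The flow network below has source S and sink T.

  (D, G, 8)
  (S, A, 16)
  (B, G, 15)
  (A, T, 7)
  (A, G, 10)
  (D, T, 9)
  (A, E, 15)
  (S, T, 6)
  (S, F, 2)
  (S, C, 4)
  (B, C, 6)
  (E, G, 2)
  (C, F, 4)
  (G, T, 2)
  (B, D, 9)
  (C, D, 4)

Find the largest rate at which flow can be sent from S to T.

19

Augment S→T: bottleneck 6, flow now 6.
Augment S→A→T: bottleneck 7, flow now 13.
Augment S→A→G→T: bottleneck 2, flow now 15.
Augment S→C→D→T: bottleneck 4, flow now 19.
No augmenting path remains; maximum flow = 19.
In the residual graph, reachable from S: {S, A, E, F, G}.
Min-cut edges: S→C (4), S→T (6), A→T (7), G→T (2); capacity 4 + 6 + 7 + 2 = 19.
This cut is saturated, so no flow can exceed 19.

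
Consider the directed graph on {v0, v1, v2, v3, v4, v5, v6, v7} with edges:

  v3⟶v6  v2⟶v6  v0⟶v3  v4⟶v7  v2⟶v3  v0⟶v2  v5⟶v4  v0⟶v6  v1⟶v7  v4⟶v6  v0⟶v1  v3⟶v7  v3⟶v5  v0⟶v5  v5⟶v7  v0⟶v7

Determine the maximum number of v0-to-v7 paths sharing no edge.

Assign every edge capacity 1; by Menger, the answer equals the max flow.
Path v0→v7 (+1); total 1.
Path v0→v1→v7 (+1); total 2.
Path v0→v3→v7 (+1); total 3.
Path v0→v5→v7 (+1); total 4.
Path v0→v2→v3→v5→v4→v7 (+1); total 5.
No residual v0→v7 path; max flow = 5.
Certifying cut of size 5: {v0→v1, v0→v2, v0→v3, v0→v5, v0→v7}.

5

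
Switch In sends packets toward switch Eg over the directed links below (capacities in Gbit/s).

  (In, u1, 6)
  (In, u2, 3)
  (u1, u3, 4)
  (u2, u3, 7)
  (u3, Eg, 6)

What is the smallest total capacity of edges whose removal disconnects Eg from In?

6

Augment In→u1→u3→Eg: bottleneck 4, flow now 4.
Augment In→u2→u3→Eg: bottleneck 2, flow now 6.
No augmenting path remains; maximum flow = 6.
By max-flow min-cut, the minimum cut capacity equals the max flow.
In the residual graph, reachable from In: {In, u1, u2, u3}.
Min-cut edges: u3→Eg (6); capacity 6 = 6.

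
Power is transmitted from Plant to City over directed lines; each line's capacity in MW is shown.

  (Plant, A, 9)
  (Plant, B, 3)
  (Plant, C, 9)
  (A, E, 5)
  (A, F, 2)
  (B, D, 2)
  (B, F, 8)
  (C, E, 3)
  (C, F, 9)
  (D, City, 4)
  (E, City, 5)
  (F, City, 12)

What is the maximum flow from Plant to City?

Augment Plant→A→E→City: bottleneck 5, flow now 5.
Augment Plant→A→F→City: bottleneck 2, flow now 7.
Augment Plant→B→D→City: bottleneck 2, flow now 9.
Augment Plant→B→F→City: bottleneck 1, flow now 10.
Augment Plant→C→F→City: bottleneck 9, flow now 19.
No augmenting path remains; maximum flow = 19.
In the residual graph, reachable from Plant: {Plant, A}.
Min-cut edges: Plant→B (3), Plant→C (9), A→E (5), A→F (2); capacity 3 + 9 + 5 + 2 = 19.
This cut is saturated, so no flow can exceed 19.

19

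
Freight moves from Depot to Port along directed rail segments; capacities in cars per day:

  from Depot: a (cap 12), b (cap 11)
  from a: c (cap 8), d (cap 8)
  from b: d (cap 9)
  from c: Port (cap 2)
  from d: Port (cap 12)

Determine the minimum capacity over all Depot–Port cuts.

14

Augment Depot→a→c→Port: bottleneck 2, flow now 2.
Augment Depot→a→d→Port: bottleneck 8, flow now 10.
Augment Depot→b→d→Port: bottleneck 4, flow now 14.
No augmenting path remains; maximum flow = 14.
By max-flow min-cut, the minimum cut capacity equals the max flow.
In the residual graph, reachable from Depot: {Depot, a, b, c, d}.
Min-cut edges: c→Port (2), d→Port (12); capacity 2 + 12 = 14.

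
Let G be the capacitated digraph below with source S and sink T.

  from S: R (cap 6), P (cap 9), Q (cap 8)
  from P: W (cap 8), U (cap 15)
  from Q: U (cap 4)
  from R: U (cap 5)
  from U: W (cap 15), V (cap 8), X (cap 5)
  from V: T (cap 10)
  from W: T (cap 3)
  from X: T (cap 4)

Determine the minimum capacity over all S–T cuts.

Augment S→P→W→T: bottleneck 3, flow now 3.
Augment S→P→U→V→T: bottleneck 6, flow now 9.
Augment S→Q→U→V→T: bottleneck 2, flow now 11.
Augment S→Q→U→X→T: bottleneck 2, flow now 13.
Augment S→R→U→X→T: bottleneck 2, flow now 15.
No augmenting path remains; maximum flow = 15.
By max-flow min-cut, the minimum cut capacity equals the max flow.
In the residual graph, reachable from S: {S, P, Q, R, U, W, X}.
Min-cut edges: U→V (8), W→T (3), X→T (4); capacity 8 + 3 + 4 = 15.

15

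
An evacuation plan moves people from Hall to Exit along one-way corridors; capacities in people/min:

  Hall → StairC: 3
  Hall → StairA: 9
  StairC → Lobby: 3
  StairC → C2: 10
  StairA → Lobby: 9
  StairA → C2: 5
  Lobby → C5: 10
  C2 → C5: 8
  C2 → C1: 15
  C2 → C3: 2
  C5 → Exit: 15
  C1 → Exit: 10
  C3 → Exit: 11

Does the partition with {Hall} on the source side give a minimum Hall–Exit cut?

Yes — it is a minimum cut (capacity 12).

Given cut capacity: 3 + 9 = 12.
Augment Hall→StairC→Lobby→C5→Exit: bottleneck 3, flow now 3.
Augment Hall→StairA→Lobby→C5→Exit: bottleneck 7, flow now 10.
Augment Hall→StairA→C2→C5→Exit: bottleneck 2, flow now 12.
No augmenting path remains; maximum flow = 12.
Cut capacity 12 equals the max flow, so it is a minimum cut.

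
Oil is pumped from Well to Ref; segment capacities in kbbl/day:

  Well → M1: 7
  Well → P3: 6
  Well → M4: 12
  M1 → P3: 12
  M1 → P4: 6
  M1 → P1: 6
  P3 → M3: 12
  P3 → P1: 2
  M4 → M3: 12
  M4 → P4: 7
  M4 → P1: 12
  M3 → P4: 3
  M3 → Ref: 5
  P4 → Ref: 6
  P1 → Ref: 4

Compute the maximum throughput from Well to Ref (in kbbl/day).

Augment Well→M1→P4→Ref: bottleneck 6, flow now 6.
Augment Well→M1→P1→Ref: bottleneck 1, flow now 7.
Augment Well→P3→M3→Ref: bottleneck 5, flow now 12.
Augment Well→P3→P1→Ref: bottleneck 1, flow now 13.
Augment Well→M4→P1→Ref: bottleneck 2, flow now 15.
No augmenting path remains; maximum flow = 15.
In the residual graph, reachable from Well: {Well, M1, P3, M4, M3, P4, P1}.
Min-cut edges: M3→Ref (5), P4→Ref (6), P1→Ref (4); capacity 5 + 6 + 4 = 15.
This cut is saturated, so no flow can exceed 15.

15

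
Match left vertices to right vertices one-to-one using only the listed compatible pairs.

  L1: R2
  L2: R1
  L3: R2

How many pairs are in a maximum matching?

2

Unit-capacity flow: source→left, listed edges, right→sink; max matching = max flow.
Augmenting path L1→R2 (+1); matched 1.
Augmenting path L2→R1 (+1); matched 2.
No augmenting path remains; maximum matching = 2.
König certificate: {L2, R2} is a vertex cover of size 2 (every listed pair touches it), so no matching can be larger.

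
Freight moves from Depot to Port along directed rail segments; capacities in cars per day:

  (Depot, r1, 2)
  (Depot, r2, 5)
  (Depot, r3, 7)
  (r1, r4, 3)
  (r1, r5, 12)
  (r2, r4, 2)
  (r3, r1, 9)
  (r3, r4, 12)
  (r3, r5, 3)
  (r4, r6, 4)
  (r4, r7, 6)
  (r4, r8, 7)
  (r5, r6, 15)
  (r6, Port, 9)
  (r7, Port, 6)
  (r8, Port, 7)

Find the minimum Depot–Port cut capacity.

11

Augment Depot→r1→r4→r6→Port: bottleneck 2, flow now 2.
Augment Depot→r2→r4→r6→Port: bottleneck 2, flow now 4.
Augment Depot→r3→r4→r7→Port: bottleneck 6, flow now 10.
Augment Depot→r3→r4→r8→Port: bottleneck 1, flow now 11.
No augmenting path remains; maximum flow = 11.
By max-flow min-cut, the minimum cut capacity equals the max flow.
In the residual graph, reachable from Depot: {Depot, r2}.
Min-cut edges: Depot→r1 (2), Depot→r3 (7), r2→r4 (2); capacity 2 + 7 + 2 = 11.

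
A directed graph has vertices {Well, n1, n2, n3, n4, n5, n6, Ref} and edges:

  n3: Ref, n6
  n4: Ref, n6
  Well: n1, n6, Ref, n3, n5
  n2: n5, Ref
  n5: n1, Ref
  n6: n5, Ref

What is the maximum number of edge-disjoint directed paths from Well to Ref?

Assign every edge capacity 1; by Menger, the answer equals the max flow.
Path Well→Ref (+1); total 1.
Path Well→n3→Ref (+1); total 2.
Path Well→n5→Ref (+1); total 3.
Path Well→n6→Ref (+1); total 4.
No residual Well→Ref path; max flow = 4.
Certifying cut of size 4: {Well→Ref, Well→n3, Well→n5, Well→n6}.

4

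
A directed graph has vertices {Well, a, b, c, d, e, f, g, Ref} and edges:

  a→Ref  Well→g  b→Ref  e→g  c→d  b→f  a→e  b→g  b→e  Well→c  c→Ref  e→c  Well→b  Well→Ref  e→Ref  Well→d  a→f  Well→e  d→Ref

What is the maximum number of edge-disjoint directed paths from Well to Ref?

Assign every edge capacity 1; by Menger, the answer equals the max flow.
Path Well→Ref (+1); total 1.
Path Well→b→Ref (+1); total 2.
Path Well→c→Ref (+1); total 3.
Path Well→d→Ref (+1); total 4.
Path Well→e→Ref (+1); total 5.
No residual Well→Ref path; max flow = 5.
Certifying cut of size 5: {Well→Ref, Well→b, Well→c, Well→d, Well→e}.

5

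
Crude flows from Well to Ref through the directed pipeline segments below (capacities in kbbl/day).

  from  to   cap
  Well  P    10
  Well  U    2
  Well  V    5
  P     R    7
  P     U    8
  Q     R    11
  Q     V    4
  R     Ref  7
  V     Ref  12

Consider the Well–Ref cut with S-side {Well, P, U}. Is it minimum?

Given cut capacity: 5 + 7 = 12.
Augment Well→V→Ref: bottleneck 5, flow now 5.
Augment Well→P→R→Ref: bottleneck 7, flow now 12.
No augmenting path remains; maximum flow = 12.
Cut capacity 12 equals the max flow, so it is a minimum cut.

Yes — it is a minimum cut (capacity 12).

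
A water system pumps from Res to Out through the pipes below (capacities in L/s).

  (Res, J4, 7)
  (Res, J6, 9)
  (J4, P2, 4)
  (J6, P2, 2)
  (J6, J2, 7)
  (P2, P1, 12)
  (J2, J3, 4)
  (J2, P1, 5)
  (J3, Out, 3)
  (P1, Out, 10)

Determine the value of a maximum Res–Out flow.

Augment Res→J4→P2→P1→Out: bottleneck 4, flow now 4.
Augment Res→J6→P2→P1→Out: bottleneck 2, flow now 6.
Augment Res→J6→J2→J3→Out: bottleneck 3, flow now 9.
Augment Res→J6→J2→P1→Out: bottleneck 4, flow now 13.
No augmenting path remains; maximum flow = 13.
In the residual graph, reachable from Res: {Res, J4}.
Min-cut edges: Res→J6 (9), J4→P2 (4); capacity 9 + 4 = 13.
This cut is saturated, so no flow can exceed 13.

13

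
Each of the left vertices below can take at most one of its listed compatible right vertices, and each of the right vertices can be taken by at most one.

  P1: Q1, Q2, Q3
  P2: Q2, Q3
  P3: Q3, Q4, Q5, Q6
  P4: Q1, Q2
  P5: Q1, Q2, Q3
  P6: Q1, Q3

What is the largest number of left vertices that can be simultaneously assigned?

Unit-capacity flow: source→left, listed edges, right→sink; max matching = max flow.
Augmenting path P1→Q1 (+1); matched 1.
Augmenting path P2→Q2 (+1); matched 2.
Augmenting path P3→Q3 (+1); matched 3.
Augmenting path P5→Q3→P3→Q4 (+1); matched 4.
No augmenting path remains; maximum matching = 4.
König certificate: {P3, Q1, Q2, Q3} is a vertex cover of size 4 (every listed pair touches it), so no matching can be larger.

4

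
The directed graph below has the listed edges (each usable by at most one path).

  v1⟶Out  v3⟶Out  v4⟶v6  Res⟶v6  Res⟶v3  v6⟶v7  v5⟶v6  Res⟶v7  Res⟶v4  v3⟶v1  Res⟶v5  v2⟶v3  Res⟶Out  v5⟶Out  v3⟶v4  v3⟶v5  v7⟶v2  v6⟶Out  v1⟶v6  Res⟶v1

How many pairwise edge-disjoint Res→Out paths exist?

5

Assign every edge capacity 1; by Menger, the answer equals the max flow.
Path Res→Out (+1); total 1.
Path Res→v1→Out (+1); total 2.
Path Res→v3→Out (+1); total 3.
Path Res→v5→Out (+1); total 4.
Path Res→v6→Out (+1); total 5.
No residual Res→Out path; max flow = 5.
Certifying cut of size 5: {Res→Out, v1→Out, v3→Out, v5→Out, v6→Out}.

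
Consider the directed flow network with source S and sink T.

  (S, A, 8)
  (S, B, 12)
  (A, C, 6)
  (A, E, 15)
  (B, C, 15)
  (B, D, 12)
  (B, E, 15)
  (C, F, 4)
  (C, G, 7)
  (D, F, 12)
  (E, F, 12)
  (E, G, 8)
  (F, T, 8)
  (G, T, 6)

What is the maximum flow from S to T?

14

Augment S→A→C→F→T: bottleneck 4, flow now 4.
Augment S→A→C→G→T: bottleneck 2, flow now 6.
Augment S→A→E→F→T: bottleneck 2, flow now 8.
Augment S→B→C→G→T: bottleneck 4, flow now 12.
Augment S→B→D→F→T: bottleneck 2, flow now 14.
No augmenting path remains; maximum flow = 14.
In the residual graph, reachable from S: {S, A, B, C, D, E, F, G}.
Min-cut edges: F→T (8), G→T (6); capacity 8 + 6 = 14.
This cut is saturated, so no flow can exceed 14.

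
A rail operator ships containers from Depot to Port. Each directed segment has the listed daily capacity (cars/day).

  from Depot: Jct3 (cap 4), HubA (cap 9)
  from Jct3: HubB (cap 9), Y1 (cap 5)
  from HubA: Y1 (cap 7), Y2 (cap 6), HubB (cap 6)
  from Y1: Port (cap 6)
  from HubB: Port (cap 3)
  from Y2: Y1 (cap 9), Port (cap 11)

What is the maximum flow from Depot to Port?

13

Augment Depot→Jct3→Y1→Port: bottleneck 4, flow now 4.
Augment Depot→HubA→Y1→Port: bottleneck 2, flow now 6.
Augment Depot→HubA→HubB→Port: bottleneck 3, flow now 9.
Augment Depot→HubA→Y2→Port: bottleneck 4, flow now 13.
No augmenting path remains; maximum flow = 13.
In the residual graph, reachable from Depot: {Depot}.
Min-cut edges: Depot→Jct3 (4), Depot→HubA (9); capacity 4 + 9 = 13.
This cut is saturated, so no flow can exceed 13.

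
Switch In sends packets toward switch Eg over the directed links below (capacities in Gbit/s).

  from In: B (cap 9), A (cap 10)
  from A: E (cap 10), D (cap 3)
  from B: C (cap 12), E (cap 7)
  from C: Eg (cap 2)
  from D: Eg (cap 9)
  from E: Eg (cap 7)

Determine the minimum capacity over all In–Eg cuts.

12

Augment In→A→D→Eg: bottleneck 3, flow now 3.
Augment In→A→E→Eg: bottleneck 7, flow now 10.
Augment In→B→C→Eg: bottleneck 2, flow now 12.
No augmenting path remains; maximum flow = 12.
By max-flow min-cut, the minimum cut capacity equals the max flow.
In the residual graph, reachable from In: {In, A, B, C, E}.
Min-cut edges: A→D (3), C→Eg (2), E→Eg (7); capacity 3 + 2 + 7 = 12.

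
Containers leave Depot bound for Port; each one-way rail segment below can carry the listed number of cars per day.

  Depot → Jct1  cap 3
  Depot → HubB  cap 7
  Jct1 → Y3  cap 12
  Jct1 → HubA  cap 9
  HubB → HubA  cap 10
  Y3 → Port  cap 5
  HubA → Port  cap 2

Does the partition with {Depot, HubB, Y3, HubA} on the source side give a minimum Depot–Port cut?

No — its capacity is 10, but the minimum cut has capacity 5.

Given cut capacity: 3 + 5 + 2 = 10.
Augment Depot→Jct1→Y3→Port: bottleneck 3, flow now 3.
Augment Depot→HubB→HubA→Port: bottleneck 2, flow now 5.
No augmenting path remains; maximum flow = 5.
In the residual graph, reachable from Depot: {Depot, HubB, HubA}.
Min-cut edges: Depot→Jct1 (3), HubA→Port (2); capacity 3 + 2 = 5.
Cut capacity 10 exceeds the max flow 5, so it is not minimum.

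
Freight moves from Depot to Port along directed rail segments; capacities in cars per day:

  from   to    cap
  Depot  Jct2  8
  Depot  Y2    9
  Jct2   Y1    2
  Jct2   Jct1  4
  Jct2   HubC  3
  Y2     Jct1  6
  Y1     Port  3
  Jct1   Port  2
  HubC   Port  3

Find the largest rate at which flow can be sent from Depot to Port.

7

Augment Depot→Jct2→Y1→Port: bottleneck 2, flow now 2.
Augment Depot→Jct2→Jct1→Port: bottleneck 2, flow now 4.
Augment Depot→Jct2→HubC→Port: bottleneck 3, flow now 7.
No augmenting path remains; maximum flow = 7.
In the residual graph, reachable from Depot: {Depot, Jct2, Y2, Jct1}.
Min-cut edges: Jct2→Y1 (2), Jct2→HubC (3), Jct1→Port (2); capacity 2 + 3 + 2 = 7.
This cut is saturated, so no flow can exceed 7.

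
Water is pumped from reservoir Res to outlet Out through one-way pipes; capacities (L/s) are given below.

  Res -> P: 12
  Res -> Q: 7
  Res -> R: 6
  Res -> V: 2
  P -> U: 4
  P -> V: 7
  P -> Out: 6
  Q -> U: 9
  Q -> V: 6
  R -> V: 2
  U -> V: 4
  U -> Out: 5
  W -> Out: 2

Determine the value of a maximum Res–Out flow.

11

Augment Res→P→Out: bottleneck 6, flow now 6.
Augment Res→P→U→Out: bottleneck 4, flow now 10.
Augment Res→Q→U→Out: bottleneck 1, flow now 11.
No augmenting path remains; maximum flow = 11.
In the residual graph, reachable from Res: {Res, P, Q, R, U, V}.
Min-cut edges: P→Out (6), U→Out (5); capacity 6 + 5 = 11.
This cut is saturated, so no flow can exceed 11.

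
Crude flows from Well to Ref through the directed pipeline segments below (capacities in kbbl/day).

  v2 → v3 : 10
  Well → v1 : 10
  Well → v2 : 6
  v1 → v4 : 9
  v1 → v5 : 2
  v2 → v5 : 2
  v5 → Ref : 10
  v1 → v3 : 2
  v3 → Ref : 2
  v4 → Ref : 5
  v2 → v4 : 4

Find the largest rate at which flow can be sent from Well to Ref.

11

Augment Well→v1→v3→Ref: bottleneck 2, flow now 2.
Augment Well→v1→v4→Ref: bottleneck 5, flow now 7.
Augment Well→v1→v5→Ref: bottleneck 2, flow now 9.
Augment Well→v2→v5→Ref: bottleneck 2, flow now 11.
No augmenting path remains; maximum flow = 11.
In the residual graph, reachable from Well: {Well, v1, v2, v3, v4}.
Min-cut edges: v1→v5 (2), v2→v5 (2), v3→Ref (2), v4→Ref (5); capacity 2 + 2 + 2 + 5 = 11.
This cut is saturated, so no flow can exceed 11.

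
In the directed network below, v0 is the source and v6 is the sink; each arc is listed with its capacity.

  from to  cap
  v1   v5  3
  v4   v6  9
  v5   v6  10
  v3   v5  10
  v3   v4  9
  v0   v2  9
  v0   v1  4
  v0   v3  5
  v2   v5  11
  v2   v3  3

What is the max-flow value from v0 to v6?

Augment v0→v1→v5→v6: bottleneck 3, flow now 3.
Augment v0→v2→v5→v6: bottleneck 7, flow now 10.
Augment v0→v3→v4→v6: bottleneck 5, flow now 15.
Augment v0→v2→v3→v4→v6: bottleneck 2, flow now 17.
No augmenting path remains; maximum flow = 17.
In the residual graph, reachable from v0: {v0, v1}.
Min-cut edges: v0→v2 (9), v0→v3 (5), v1→v5 (3); capacity 9 + 5 + 3 = 17.
This cut is saturated, so no flow can exceed 17.

17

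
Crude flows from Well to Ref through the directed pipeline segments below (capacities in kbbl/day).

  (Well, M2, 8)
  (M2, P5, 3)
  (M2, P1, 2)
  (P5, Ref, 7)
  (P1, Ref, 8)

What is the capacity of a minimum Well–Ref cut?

5

Augment Well→M2→P5→Ref: bottleneck 3, flow now 3.
Augment Well→M2→P1→Ref: bottleneck 2, flow now 5.
No augmenting path remains; maximum flow = 5.
By max-flow min-cut, the minimum cut capacity equals the max flow.
In the residual graph, reachable from Well: {Well, M2}.
Min-cut edges: M2→P5 (3), M2→P1 (2); capacity 3 + 2 = 5.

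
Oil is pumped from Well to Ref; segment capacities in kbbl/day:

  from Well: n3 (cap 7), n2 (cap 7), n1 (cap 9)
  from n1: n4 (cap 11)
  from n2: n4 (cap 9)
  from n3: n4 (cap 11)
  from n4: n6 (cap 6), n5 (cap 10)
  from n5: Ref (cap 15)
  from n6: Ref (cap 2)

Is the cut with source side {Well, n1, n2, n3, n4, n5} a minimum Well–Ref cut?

No — its capacity is 21, but the minimum cut has capacity 12.

Given cut capacity: 6 + 15 = 21.
Augment Well→n1→n4→n5→Ref: bottleneck 9, flow now 9.
Augment Well→n2→n4→n5→Ref: bottleneck 1, flow now 10.
Augment Well→n2→n4→n6→Ref: bottleneck 2, flow now 12.
No augmenting path remains; maximum flow = 12.
In the residual graph, reachable from Well: {Well, n1, n2, n3, n4, n6}.
Min-cut edges: n4→n5 (10), n6→Ref (2); capacity 10 + 2 = 12.
Cut capacity 21 exceeds the max flow 12, so it is not minimum.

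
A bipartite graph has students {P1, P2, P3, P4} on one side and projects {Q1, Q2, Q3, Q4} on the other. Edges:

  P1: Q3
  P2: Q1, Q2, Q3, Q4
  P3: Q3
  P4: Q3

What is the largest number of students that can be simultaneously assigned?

2

Unit-capacity flow: source→left, listed edges, right→sink; max matching = max flow.
Augmenting path P1→Q3 (+1); matched 1.
Augmenting path P2→Q1 (+1); matched 2.
No augmenting path remains; maximum matching = 2.
König certificate: {P2, Q3} is a vertex cover of size 2 (every listed pair touches it), so no matching can be larger.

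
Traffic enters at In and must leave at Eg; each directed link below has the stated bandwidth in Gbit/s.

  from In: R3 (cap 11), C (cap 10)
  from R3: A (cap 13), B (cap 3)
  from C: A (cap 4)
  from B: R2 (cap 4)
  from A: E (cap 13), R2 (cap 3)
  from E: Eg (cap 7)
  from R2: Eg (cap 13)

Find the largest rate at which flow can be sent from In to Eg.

Augment In→R3→B→R2→Eg: bottleneck 3, flow now 3.
Augment In→R3→A→E→Eg: bottleneck 7, flow now 10.
Augment In→R3→A→R2→Eg: bottleneck 1, flow now 11.
Augment In→C→A→R2→Eg: bottleneck 2, flow now 13.
No augmenting path remains; maximum flow = 13.
In the residual graph, reachable from In: {In, R3, C, A, E}.
Min-cut edges: R3→B (3), A→R2 (3), E→Eg (7); capacity 3 + 3 + 7 = 13.
This cut is saturated, so no flow can exceed 13.

13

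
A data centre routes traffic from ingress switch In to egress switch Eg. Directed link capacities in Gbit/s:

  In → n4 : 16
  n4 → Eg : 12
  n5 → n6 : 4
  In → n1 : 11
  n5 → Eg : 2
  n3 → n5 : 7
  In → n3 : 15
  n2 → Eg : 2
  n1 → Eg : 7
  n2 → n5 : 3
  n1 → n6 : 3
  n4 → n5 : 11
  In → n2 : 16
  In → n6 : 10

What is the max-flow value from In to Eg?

Augment In→n1→Eg: bottleneck 7, flow now 7.
Augment In→n2→Eg: bottleneck 2, flow now 9.
Augment In→n4→Eg: bottleneck 12, flow now 21.
Augment In→n2→n5→Eg: bottleneck 2, flow now 23.
No augmenting path remains; maximum flow = 23.
In the residual graph, reachable from In: {In, n1, n2, n3, n4, n5, n6}.
Min-cut edges: n1→Eg (7), n2→Eg (2), n4→Eg (12), n5→Eg (2); capacity 7 + 2 + 12 + 2 = 23.
This cut is saturated, so no flow can exceed 23.

23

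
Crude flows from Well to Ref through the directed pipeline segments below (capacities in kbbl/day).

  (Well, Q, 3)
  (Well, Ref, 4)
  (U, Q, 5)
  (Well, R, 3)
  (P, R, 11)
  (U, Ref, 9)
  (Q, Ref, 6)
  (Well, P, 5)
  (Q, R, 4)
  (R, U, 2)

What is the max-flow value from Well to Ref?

Augment Well→Ref: bottleneck 4, flow now 4.
Augment Well→Q→Ref: bottleneck 3, flow now 7.
Augment Well→R→U→Ref: bottleneck 2, flow now 9.
No augmenting path remains; maximum flow = 9.
In the residual graph, reachable from Well: {Well, P, R}.
Min-cut edges: Well→Q (3), Well→Ref (4), R→U (2); capacity 3 + 4 + 2 = 9.
This cut is saturated, so no flow can exceed 9.

9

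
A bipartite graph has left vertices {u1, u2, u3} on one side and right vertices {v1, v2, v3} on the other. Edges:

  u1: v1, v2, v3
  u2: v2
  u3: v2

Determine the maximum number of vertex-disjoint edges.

2

Unit-capacity flow: source→left, listed edges, right→sink; max matching = max flow.
Augmenting path u1→v1 (+1); matched 1.
Augmenting path u2→v2 (+1); matched 2.
No augmenting path remains; maximum matching = 2.
König certificate: {u1, v2} is a vertex cover of size 2 (every listed pair touches it), so no matching can be larger.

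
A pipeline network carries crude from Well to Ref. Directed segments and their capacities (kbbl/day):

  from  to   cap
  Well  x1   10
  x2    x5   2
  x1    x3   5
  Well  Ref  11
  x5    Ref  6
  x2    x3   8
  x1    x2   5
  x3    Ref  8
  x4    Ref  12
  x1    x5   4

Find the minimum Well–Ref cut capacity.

21

Augment Well→Ref: bottleneck 11, flow now 11.
Augment Well→x1→x3→Ref: bottleneck 5, flow now 16.
Augment Well→x1→x5→Ref: bottleneck 4, flow now 20.
Augment Well→x1→x2→x3→Ref: bottleneck 1, flow now 21.
No augmenting path remains; maximum flow = 21.
By max-flow min-cut, the minimum cut capacity equals the max flow.
In the residual graph, reachable from Well: {Well}.
Min-cut edges: Well→x1 (10), Well→Ref (11); capacity 10 + 11 = 21.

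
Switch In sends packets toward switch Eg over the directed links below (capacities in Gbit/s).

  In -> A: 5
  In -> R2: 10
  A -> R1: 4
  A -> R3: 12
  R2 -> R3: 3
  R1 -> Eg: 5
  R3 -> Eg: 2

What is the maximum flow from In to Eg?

6

Augment In→A→R1→Eg: bottleneck 4, flow now 4.
Augment In→A→R3→Eg: bottleneck 1, flow now 5.
Augment In→R2→R3→Eg: bottleneck 1, flow now 6.
No augmenting path remains; maximum flow = 6.
In the residual graph, reachable from In: {In, A, R2, R3}.
Min-cut edges: A→R1 (4), R3→Eg (2); capacity 4 + 2 = 6.
This cut is saturated, so no flow can exceed 6.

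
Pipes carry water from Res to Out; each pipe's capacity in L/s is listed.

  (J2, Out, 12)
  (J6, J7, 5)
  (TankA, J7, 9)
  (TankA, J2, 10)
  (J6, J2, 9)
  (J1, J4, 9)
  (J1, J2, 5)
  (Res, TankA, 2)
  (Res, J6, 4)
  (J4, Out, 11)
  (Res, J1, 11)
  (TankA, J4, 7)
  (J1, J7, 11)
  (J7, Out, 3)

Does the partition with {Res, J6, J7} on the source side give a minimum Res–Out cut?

No — its capacity is 25, but the minimum cut has capacity 17.

Given cut capacity: 11 + 2 + 9 + 3 = 25.
Augment Res→J1→J4→Out: bottleneck 9, flow now 9.
Augment Res→J1→J7→Out: bottleneck 2, flow now 11.
Augment Res→J6→J7→Out: bottleneck 1, flow now 12.
Augment Res→J6→J2→Out: bottleneck 3, flow now 15.
Augment Res→TankA→J4→Out: bottleneck 2, flow now 17.
No augmenting path remains; maximum flow = 17.
In the residual graph, reachable from Res: {Res}.
Min-cut edges: Res→J1 (11), Res→J6 (4), Res→TankA (2); capacity 11 + 4 + 2 = 17.
Cut capacity 25 exceeds the max flow 17, so it is not minimum.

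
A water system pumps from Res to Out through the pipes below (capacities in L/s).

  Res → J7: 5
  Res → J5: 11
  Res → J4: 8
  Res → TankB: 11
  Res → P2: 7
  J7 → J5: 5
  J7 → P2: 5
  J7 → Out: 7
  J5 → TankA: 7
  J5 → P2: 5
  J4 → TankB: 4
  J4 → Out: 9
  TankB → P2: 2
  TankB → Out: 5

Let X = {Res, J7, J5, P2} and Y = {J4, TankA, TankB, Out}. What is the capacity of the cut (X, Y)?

33

Edges leaving {Res, J7, J5, P2}: Res→J4 (8), Res→TankB (11), J7→Out (7), J5→TankA (7).
Cut capacity = 8 + 11 + 7 + 7 = 33.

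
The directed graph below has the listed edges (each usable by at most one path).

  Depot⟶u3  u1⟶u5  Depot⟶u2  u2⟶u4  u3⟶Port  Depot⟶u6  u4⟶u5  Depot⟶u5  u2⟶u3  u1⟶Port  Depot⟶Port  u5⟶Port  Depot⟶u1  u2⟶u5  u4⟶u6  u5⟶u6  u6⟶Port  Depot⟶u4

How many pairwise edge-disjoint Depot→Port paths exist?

5

Assign every edge capacity 1; by Menger, the answer equals the max flow.
Path Depot→Port (+1); total 1.
Path Depot→u1→Port (+1); total 2.
Path Depot→u3→Port (+1); total 3.
Path Depot→u5→Port (+1); total 4.
Path Depot→u6→Port (+1); total 5.
No residual Depot→Port path; max flow = 5.
Certifying cut of size 5: {Depot→Port, Depot→u1, u3→Port, u5→Port, u6→Port}.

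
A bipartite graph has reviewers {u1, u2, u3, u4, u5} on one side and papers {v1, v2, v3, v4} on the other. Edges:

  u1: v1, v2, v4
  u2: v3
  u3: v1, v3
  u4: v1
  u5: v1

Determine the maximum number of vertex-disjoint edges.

3

Unit-capacity flow: source→left, listed edges, right→sink; max matching = max flow.
Augmenting path u1→v1 (+1); matched 1.
Augmenting path u2→v3 (+1); matched 2.
Augmenting path u3→v1→u1→v2 (+1); matched 3.
No augmenting path remains; maximum matching = 3.
König certificate: {u1, v1, v3} is a vertex cover of size 3 (every listed pair touches it), so no matching can be larger.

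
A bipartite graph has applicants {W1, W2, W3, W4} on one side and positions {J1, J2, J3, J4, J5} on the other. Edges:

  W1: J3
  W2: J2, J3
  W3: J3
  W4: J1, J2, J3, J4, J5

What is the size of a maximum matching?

Unit-capacity flow: source→left, listed edges, right→sink; max matching = max flow.
Augmenting path W1→J3 (+1); matched 1.
Augmenting path W2→J2 (+1); matched 2.
Augmenting path W4→J1 (+1); matched 3.
No augmenting path remains; maximum matching = 3.
König certificate: {W2, W4, J3} is a vertex cover of size 3 (every listed pair touches it), so no matching can be larger.

3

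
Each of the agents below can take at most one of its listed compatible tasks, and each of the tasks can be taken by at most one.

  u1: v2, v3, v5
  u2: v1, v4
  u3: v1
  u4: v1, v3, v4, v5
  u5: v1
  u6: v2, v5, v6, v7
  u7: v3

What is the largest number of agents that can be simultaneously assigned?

Unit-capacity flow: source→left, listed edges, right→sink; max matching = max flow.
Augmenting path u1→v2 (+1); matched 1.
Augmenting path u2→v1 (+1); matched 2.
Augmenting path u4→v3 (+1); matched 3.
Augmenting path u6→v5 (+1); matched 4.
Augmenting path u3→v1→u2→v4 (+1); matched 5.
Augmenting path u7→v3→u4→v5→u6→v6 (+1); matched 6.
No augmenting path remains; maximum matching = 6.
König certificate: {u1, u2, u4, u6, u7, v1} is a vertex cover of size 6 (every listed pair touches it), so no matching can be larger.

6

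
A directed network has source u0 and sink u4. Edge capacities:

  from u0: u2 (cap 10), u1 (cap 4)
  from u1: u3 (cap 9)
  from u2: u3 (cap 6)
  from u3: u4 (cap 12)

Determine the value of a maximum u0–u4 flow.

Augment u0→u1→u3→u4: bottleneck 4, flow now 4.
Augment u0→u2→u3→u4: bottleneck 6, flow now 10.
No augmenting path remains; maximum flow = 10.
In the residual graph, reachable from u0: {u0, u2}.
Min-cut edges: u0→u1 (4), u2→u3 (6); capacity 4 + 6 = 10.
This cut is saturated, so no flow can exceed 10.

10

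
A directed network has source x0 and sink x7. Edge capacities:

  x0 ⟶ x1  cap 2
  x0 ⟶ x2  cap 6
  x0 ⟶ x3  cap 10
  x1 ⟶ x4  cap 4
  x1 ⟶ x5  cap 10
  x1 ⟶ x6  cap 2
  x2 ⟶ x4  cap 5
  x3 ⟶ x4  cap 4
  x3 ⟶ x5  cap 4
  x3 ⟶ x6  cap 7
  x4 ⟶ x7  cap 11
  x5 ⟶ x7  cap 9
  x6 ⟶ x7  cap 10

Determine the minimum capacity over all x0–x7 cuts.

17

Augment x0→x1→x4→x7: bottleneck 2, flow now 2.
Augment x0→x2→x4→x7: bottleneck 5, flow now 7.
Augment x0→x3→x4→x7: bottleneck 4, flow now 11.
Augment x0→x3→x5→x7: bottleneck 4, flow now 15.
Augment x0→x3→x6→x7: bottleneck 2, flow now 17.
No augmenting path remains; maximum flow = 17.
By max-flow min-cut, the minimum cut capacity equals the max flow.
In the residual graph, reachable from x0: {x0, x2}.
Min-cut edges: x0→x1 (2), x0→x3 (10), x2→x4 (5); capacity 2 + 10 + 5 = 17.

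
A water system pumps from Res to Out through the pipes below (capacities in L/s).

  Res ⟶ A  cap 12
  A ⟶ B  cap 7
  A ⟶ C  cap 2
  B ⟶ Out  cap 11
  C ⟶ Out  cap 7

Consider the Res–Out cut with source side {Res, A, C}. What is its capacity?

Edges leaving {Res, A, C}: A→B (7), C→Out (7).
Cut capacity = 7 + 7 = 14.

14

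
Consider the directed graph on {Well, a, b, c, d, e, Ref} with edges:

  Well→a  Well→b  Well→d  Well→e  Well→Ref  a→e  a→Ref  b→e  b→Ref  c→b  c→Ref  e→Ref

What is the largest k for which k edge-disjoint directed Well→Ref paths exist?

4

Assign every edge capacity 1; by Menger, the answer equals the max flow.
Path Well→Ref (+1); total 1.
Path Well→a→Ref (+1); total 2.
Path Well→b→Ref (+1); total 3.
Path Well→e→Ref (+1); total 4.
No residual Well→Ref path; max flow = 4.
Certifying cut of size 4: {Well→Ref, Well→a, Well→b, Well→e}.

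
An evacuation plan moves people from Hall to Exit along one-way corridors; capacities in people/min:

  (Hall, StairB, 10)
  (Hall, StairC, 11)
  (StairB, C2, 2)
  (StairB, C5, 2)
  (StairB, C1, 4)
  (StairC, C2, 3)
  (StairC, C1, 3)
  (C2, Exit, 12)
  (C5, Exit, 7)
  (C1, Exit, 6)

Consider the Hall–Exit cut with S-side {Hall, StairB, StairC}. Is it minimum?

Given cut capacity: 2 + 2 + 4 + 3 + 3 = 14.
Augment Hall→StairB→C2→Exit: bottleneck 2, flow now 2.
Augment Hall→StairB→C5→Exit: bottleneck 2, flow now 4.
Augment Hall→StairB→C1→Exit: bottleneck 4, flow now 8.
Augment Hall→StairC→C2→Exit: bottleneck 3, flow now 11.
Augment Hall→StairC→C1→Exit: bottleneck 2, flow now 13.
No augmenting path remains; maximum flow = 13.
In the residual graph, reachable from Hall: {Hall, StairB, StairC, C1}.
Min-cut edges: StairB→C2 (2), StairB→C5 (2), StairC→C2 (3), C1→Exit (6); capacity 2 + 2 + 3 + 6 = 13.
Cut capacity 14 exceeds the max flow 13, so it is not minimum.

No — its capacity is 14, but the minimum cut has capacity 13.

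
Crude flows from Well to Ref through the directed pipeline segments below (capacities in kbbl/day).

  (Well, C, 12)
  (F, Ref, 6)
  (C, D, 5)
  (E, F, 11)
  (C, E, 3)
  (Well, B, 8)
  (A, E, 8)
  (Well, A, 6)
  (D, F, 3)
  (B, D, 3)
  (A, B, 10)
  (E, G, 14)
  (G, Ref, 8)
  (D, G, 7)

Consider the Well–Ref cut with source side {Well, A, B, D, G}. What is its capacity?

Edges leaving {Well, A, B, D, G}: Well→C (12), A→E (8), D→F (3), G→Ref (8).
Cut capacity = 12 + 8 + 3 + 8 = 31.

31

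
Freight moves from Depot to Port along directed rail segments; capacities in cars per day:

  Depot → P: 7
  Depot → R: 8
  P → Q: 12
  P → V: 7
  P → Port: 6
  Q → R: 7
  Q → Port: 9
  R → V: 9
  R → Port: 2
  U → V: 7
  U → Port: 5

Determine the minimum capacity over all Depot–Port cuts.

9

Augment Depot→P→Port: bottleneck 6, flow now 6.
Augment Depot→R→Port: bottleneck 2, flow now 8.
Augment Depot→P→Q→Port: bottleneck 1, flow now 9.
No augmenting path remains; maximum flow = 9.
By max-flow min-cut, the minimum cut capacity equals the max flow.
In the residual graph, reachable from Depot: {Depot, R, V}.
Min-cut edges: Depot→P (7), R→Port (2); capacity 7 + 2 = 9.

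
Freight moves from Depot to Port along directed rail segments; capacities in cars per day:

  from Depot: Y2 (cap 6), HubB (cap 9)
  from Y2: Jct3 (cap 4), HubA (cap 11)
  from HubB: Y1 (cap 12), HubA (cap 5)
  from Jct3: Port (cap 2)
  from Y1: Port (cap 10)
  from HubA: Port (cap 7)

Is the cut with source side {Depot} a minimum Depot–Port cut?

Yes — it is a minimum cut (capacity 15).

Given cut capacity: 6 + 9 = 15.
Augment Depot→Y2→Jct3→Port: bottleneck 2, flow now 2.
Augment Depot→Y2→HubA→Port: bottleneck 4, flow now 6.
Augment Depot→HubB→Y1→Port: bottleneck 9, flow now 15.
No augmenting path remains; maximum flow = 15.
Cut capacity 15 equals the max flow, so it is a minimum cut.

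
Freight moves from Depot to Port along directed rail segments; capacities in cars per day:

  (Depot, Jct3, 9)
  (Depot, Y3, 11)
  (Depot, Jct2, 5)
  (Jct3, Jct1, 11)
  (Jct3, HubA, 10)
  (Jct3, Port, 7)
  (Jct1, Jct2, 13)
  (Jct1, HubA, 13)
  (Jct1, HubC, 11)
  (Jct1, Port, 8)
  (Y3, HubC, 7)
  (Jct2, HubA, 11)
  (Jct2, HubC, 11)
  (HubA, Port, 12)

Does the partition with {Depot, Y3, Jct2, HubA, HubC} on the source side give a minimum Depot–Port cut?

Given cut capacity: 9 + 12 = 21.
Augment Depot→Jct3→Port: bottleneck 7, flow now 7.
Augment Depot→Jct3→Jct1→Port: bottleneck 2, flow now 9.
Augment Depot→Jct2→HubA→Port: bottleneck 5, flow now 14.
No augmenting path remains; maximum flow = 14.
In the residual graph, reachable from Depot: {Depot, Y3, HubC}.
Min-cut edges: Depot→Jct3 (9), Depot→Jct2 (5); capacity 9 + 5 = 14.
Cut capacity 21 exceeds the max flow 14, so it is not minimum.

No — its capacity is 21, but the minimum cut has capacity 14.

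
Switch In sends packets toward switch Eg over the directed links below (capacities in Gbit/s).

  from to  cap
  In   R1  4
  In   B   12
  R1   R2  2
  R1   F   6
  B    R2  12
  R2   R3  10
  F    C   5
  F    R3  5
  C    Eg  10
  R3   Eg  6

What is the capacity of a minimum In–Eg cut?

10

Augment In→R1→R2→R3→Eg: bottleneck 2, flow now 2.
Augment In→R1→F→C→Eg: bottleneck 2, flow now 4.
Augment In→B→R2→R3→Eg: bottleneck 4, flow now 8.
Augment In→B→R2→R1→F→C→Eg: bottleneck 2, flow now 10. (uses reverse residual edge)
No augmenting path remains; maximum flow = 10.
By max-flow min-cut, the minimum cut capacity equals the max flow.
In the residual graph, reachable from In: {In, B, R2, R3}.
Min-cut edges: In→R1 (4), R3→Eg (6); capacity 4 + 6 = 10.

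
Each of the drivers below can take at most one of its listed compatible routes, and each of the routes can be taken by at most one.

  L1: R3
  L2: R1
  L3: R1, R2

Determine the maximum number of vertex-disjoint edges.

Unit-capacity flow: source→left, listed edges, right→sink; max matching = max flow.
Augmenting path L1→R3 (+1); matched 1.
Augmenting path L2→R1 (+1); matched 2.
Augmenting path L3→R2 (+1); matched 3.
No augmenting path remains; maximum matching = 3.
König certificate: {L1, L2, L3} is a vertex cover of size 3 (every listed pair touches it), so no matching can be larger.

3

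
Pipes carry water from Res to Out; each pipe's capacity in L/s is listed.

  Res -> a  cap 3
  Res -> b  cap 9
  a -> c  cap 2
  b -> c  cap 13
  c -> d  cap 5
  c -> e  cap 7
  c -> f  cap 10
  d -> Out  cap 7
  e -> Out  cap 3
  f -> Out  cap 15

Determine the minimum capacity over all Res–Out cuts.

Augment Res→a→c→d→Out: bottleneck 2, flow now 2.
Augment Res→b→c→d→Out: bottleneck 3, flow now 5.
Augment Res→b→c→e→Out: bottleneck 3, flow now 8.
Augment Res→b→c→f→Out: bottleneck 3, flow now 11.
No augmenting path remains; maximum flow = 11.
By max-flow min-cut, the minimum cut capacity equals the max flow.
In the residual graph, reachable from Res: {Res, a}.
Min-cut edges: Res→b (9), a→c (2); capacity 9 + 2 = 11.

11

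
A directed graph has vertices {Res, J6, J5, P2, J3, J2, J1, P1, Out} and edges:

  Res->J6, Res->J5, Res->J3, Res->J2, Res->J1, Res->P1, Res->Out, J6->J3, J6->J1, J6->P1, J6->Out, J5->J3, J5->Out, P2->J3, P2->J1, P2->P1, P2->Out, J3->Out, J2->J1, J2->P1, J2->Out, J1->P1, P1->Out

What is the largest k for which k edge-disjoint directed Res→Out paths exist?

Assign every edge capacity 1; by Menger, the answer equals the max flow.
Path Res→Out (+1); total 1.
Path Res→J6→Out (+1); total 2.
Path Res→J5→Out (+1); total 3.
Path Res→J3→Out (+1); total 4.
Path Res→J2→Out (+1); total 5.
Path Res→P1→Out (+1); total 6.
No residual Res→Out path; max flow = 6.
Certifying cut of size 6: {P1→Out, Res→J2, Res→J3, Res→J5, Res→J6, Res→Out}.

6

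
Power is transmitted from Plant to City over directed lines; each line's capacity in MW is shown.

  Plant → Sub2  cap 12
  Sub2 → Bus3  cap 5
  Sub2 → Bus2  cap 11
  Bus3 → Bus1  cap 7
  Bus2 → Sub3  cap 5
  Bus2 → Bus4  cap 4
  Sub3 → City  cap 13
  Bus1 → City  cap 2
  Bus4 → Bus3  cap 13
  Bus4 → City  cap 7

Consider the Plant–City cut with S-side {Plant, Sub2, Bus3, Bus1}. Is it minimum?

Given cut capacity: 11 + 2 = 13.
Augment Plant→Sub2→Bus3→Bus1→City: bottleneck 2, flow now 2.
Augment Plant→Sub2→Bus2→Sub3→City: bottleneck 5, flow now 7.
Augment Plant→Sub2→Bus2→Bus4→City: bottleneck 4, flow now 11.
No augmenting path remains; maximum flow = 11.
In the residual graph, reachable from Plant: {Plant, Sub2, Bus3, Bus2, Bus1}.
Min-cut edges: Bus2→Sub3 (5), Bus2→Bus4 (4), Bus1→City (2); capacity 5 + 4 + 2 = 11.
Cut capacity 13 exceeds the max flow 11, so it is not minimum.

No — its capacity is 13, but the minimum cut has capacity 11.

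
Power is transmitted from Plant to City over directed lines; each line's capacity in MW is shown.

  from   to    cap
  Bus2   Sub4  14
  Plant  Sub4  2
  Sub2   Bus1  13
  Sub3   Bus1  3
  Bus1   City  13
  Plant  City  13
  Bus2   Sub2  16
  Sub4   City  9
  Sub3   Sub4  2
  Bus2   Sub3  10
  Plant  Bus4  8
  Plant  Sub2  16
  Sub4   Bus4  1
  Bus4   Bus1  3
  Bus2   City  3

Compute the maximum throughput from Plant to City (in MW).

28

Augment Plant→City: bottleneck 13, flow now 13.
Augment Plant→Sub4→City: bottleneck 2, flow now 15.
Augment Plant→Bus4→Bus1→City: bottleneck 3, flow now 18.
Augment Plant→Sub2→Bus1→City: bottleneck 10, flow now 28.
No augmenting path remains; maximum flow = 28.
In the residual graph, reachable from Plant: {Plant, Bus4, Sub2, Bus1}.
Min-cut edges: Plant→Sub4 (2), Plant→City (13), Bus1→City (13); capacity 2 + 13 + 13 = 28.
This cut is saturated, so no flow can exceed 28.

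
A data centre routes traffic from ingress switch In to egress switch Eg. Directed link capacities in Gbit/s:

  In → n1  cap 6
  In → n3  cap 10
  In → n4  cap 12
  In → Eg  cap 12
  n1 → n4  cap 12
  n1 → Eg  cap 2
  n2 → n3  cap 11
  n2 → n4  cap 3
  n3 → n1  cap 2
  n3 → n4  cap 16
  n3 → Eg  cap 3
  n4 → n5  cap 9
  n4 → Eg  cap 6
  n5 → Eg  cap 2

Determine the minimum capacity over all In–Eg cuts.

25

Augment In→Eg: bottleneck 12, flow now 12.
Augment In→n1→Eg: bottleneck 2, flow now 14.
Augment In→n3→Eg: bottleneck 3, flow now 17.
Augment In→n4→Eg: bottleneck 6, flow now 23.
Augment In→n4→n5→Eg: bottleneck 2, flow now 25.
No augmenting path remains; maximum flow = 25.
By max-flow min-cut, the minimum cut capacity equals the max flow.
In the residual graph, reachable from In: {In, n1, n3, n4, n5}.
Min-cut edges: In→Eg (12), n1→Eg (2), n3→Eg (3), n4→Eg (6), n5→Eg (2); capacity 12 + 2 + 3 + 6 + 2 = 25.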